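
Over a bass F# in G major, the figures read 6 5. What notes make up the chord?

F#, A, C, D

The written figures 6 5 are shorthand for 6/5/3: the 3 is implied.
A third above F# in this key is A.
A fifth above F# in this key is C.
A sixth above F# in this key is D.
Together with the bass F#, this spells D dominant seventh in first inversion.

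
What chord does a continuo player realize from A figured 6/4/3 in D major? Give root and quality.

The figures 6/4/3 indicate a seventh chord in second inversion.
In second inversion the root lies a fourth above the bass: a fourth above A in D major is D.
The chord tones are A, C#, D, F#, giving D major seventh.

D major seventh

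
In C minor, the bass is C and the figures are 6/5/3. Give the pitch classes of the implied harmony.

C, Eb, G, Ab

A third above C in this key is Eb.
A fifth above C in this key is G.
A sixth above C in this key is Ab.
Together with the bass C, this spells Ab major seventh in first inversion.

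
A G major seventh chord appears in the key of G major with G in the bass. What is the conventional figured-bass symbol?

7

G is the root of G major seventh, so the chord is in root position.
A seventh chord in root position is figured 7/5/3, conventionally abbreviated 7.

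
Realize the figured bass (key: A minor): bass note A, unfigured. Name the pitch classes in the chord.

A, C, E

An unfigured bass implies 5/3.
A third above A in this key is C.
A fifth above A in this key is E.
Together with the bass A, this spells A minor in root position.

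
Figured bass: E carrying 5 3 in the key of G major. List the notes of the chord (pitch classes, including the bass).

E, G, B

A third above E in this key is G.
A fifth above E in this key is B.
Together with the bass E, this spells E minor in root position.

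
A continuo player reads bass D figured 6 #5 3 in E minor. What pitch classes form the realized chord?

D, F#, A#, B

A third above D in this key is F#.
A fifth above D in this key is A, raised to A# by the sharp.
A sixth above D in this key is B.
Together with the bass D, this spells B minor-major seventh in first inversion.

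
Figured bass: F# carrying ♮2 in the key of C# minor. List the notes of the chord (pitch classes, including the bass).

The written figures ♮2 are shorthand for 6/4/2: the 6/4 are implied.
A second above F# in this key is G#, made natural (G) by the ♮ figure.
A fourth above F# in this key is B.
A sixth above F# in this key is D#.
Together with the bass F#, this spells G augmented major seventh in third inversion.

F#, G, B, D#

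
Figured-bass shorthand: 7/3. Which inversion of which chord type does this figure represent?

7/3 is shorthand for 7/5/3.
Intervals of 7/5/3 above the bass form a seventh chord; the bass is the root, so this is root position.

seventh chord, root position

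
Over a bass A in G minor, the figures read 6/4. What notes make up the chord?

A fourth above A in this key is D.
A sixth above A in this key is F.
Together with the bass A, this spells D minor in second inversion.

A, D, F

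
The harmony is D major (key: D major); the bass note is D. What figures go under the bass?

D is the root of D major, so the chord is in root position.
A triad in root position is figured 5/3, conventionally abbreviated (no figures — root-position triad).

no figures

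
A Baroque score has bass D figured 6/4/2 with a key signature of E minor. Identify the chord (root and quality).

E minor seventh

The figures 6/4/2 indicate a seventh chord in third inversion.
In third inversion the root lies a second above the bass: a second above D in E minor is E.
The chord tones are D, E, G, B, giving E minor seventh.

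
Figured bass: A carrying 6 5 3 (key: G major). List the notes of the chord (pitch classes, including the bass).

A, C, E, F#

A third above A in this key is C.
A fifth above A in this key is E.
A sixth above A in this key is F#.
Together with the bass A, this spells F# half-diminished seventh in first inversion.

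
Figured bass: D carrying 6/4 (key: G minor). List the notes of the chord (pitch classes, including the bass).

D, G, Bb

A fourth above D in this key is G.
A sixth above D in this key is Bb.
Together with the bass D, this spells G minor in second inversion.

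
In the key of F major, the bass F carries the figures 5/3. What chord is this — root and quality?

The figures 5/3 indicate a triad in root position.
In root position the bass is the root, so the root is F.
The chord tones are F, A, C, giving F major.

F major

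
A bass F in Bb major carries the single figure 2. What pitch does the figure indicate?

Counting 1 letter step above F lands on G; in Bb major, that letter is G.

G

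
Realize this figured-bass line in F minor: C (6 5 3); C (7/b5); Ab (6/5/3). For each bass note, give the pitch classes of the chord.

C (6/5/3): C, Eb, G, Ab.
C (7/b5/3): C, Eb, Gb, Bb.
Ab (6/5/3): Ab, C, Eb, F.

C, Eb, G, Ab | C, Eb, Gb, Bb | Ab, C, Eb, F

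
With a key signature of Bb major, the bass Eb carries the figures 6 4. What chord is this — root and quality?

The figures 6 4 indicate a triad in second inversion.
In second inversion the root lies a fourth above the bass: a fourth above Eb in Bb major is A.
The chord tones are Eb, A, C, giving A diminished.

A diminished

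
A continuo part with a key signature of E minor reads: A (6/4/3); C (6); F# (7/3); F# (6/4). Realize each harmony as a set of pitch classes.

A, C, D, F# | C, E, A | F#, A, C, E | F#, B, D

A (6/4/3): A, C, D, F#.
C (6/3): C, E, A.
F# (7/5/3): F#, A, C, E.
F# (6/4): F#, B, D.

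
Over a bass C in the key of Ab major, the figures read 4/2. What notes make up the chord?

C, Db, F, Ab

The written figures 4/2 are shorthand for 6/4/2: the 6 is implied.
A second above C in this key is Db.
A fourth above C in this key is F.
A sixth above C in this key is Ab.
Together with the bass C, this spells Db major seventh in third inversion.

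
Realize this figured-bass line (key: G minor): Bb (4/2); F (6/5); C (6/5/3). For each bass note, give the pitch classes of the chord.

Bb (6/4/2): Bb, C, Eb, G.
F (6/5/3): F, A, C, D.
C (6/5/3): C, Eb, G, A.

Bb, C, Eb, G | F, A, C, D | C, Eb, G, A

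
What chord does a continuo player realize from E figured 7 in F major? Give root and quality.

The figures 7 indicate a seventh chord in root position.
In root position the bass is the root, so the root is E.
The chord tones are E, G, Bb, D, giving E half-diminished seventh.

E half-diminished seventh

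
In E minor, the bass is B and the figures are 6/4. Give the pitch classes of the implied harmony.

A fourth above B in this key is E.
A sixth above B in this key is G.
Together with the bass B, this spells E minor in second inversion.

B, E, G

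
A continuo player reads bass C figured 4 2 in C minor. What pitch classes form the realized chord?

The written figures 4 2 are shorthand for 6/4/2: the 6 is implied.
A second above C in this key is D.
A fourth above C in this key is F.
A sixth above C in this key is Ab.
Together with the bass C, this spells D half-diminished seventh in third inversion.

C, D, F, Ab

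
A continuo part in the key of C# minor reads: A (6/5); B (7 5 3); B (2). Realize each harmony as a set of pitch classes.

A (6/5/3): A, C#, E, F#.
B (7/5/3): B, D#, F#, A.
B (6/4/2): B, C#, E, G#.

A, C#, E, F# | B, D#, F#, A | B, C#, E, G#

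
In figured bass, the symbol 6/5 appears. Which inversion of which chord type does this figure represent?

6/5 is shorthand for 6/5/3.
Intervals of 6/5/3 above the bass form a seventh chord; the bass is the third, so this is first inversion.

seventh chord, first inversion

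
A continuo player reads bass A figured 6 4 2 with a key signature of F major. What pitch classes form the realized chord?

A second above A in this key is Bb.
A fourth above A in this key is D.
A sixth above A in this key is F.
Together with the bass A, this spells Bb major seventh in third inversion.

A, Bb, D, F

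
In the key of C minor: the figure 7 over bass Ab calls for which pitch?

G

Counting 6 letter steps above Ab lands on G; in C minor, that letter is G.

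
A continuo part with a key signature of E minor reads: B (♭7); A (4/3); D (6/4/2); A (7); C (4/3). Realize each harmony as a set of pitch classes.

B (b7/5/3): B, D, F#, Ab.
A (6/4/3): A, C, D, F#.
D (6/4/2): D, E, G, B.
A (7/5/3): A, C, E, G.
C (6/4/3): C, E, F#, A.

B, D, F#, Ab | A, C, D, F# | D, E, G, B | A, C, E, G | C, E, F#, A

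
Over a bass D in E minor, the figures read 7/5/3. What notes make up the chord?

A third above D in this key is F#.
A fifth above D in this key is A.
A seventh above D in this key is C.
Together with the bass D, this spells D dominant seventh in root position.

D, F#, A, C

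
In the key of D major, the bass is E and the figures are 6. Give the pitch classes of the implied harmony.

E, G, C#

The written figures 6 are shorthand for 6/3: the 3 is implied.
A third above E in this key is G.
A sixth above E in this key is C#.
Together with the bass E, this spells C# diminished in first inversion.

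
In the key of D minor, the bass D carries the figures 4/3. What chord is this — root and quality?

The figures 4/3 indicate a seventh chord in second inversion.
In second inversion the root lies a fourth above the bass: a fourth above D in D minor is G.
The chord tones are D, F, G, Bb, giving G minor seventh.

G minor seventh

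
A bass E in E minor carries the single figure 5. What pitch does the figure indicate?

B

Counting 4 letter steps above E lands on B; in E minor, that letter is B.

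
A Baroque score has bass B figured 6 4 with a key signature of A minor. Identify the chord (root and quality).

E minor

The figures 6 4 indicate a triad in second inversion.
In second inversion the root lies a fourth above the bass: a fourth above B in A minor is E.
The chord tones are B, E, G, giving E minor.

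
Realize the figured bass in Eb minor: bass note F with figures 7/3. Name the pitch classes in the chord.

The written figures 7/3 are shorthand for 7/5/3: the 5 is implied.
A third above F in this key is Ab.
A fifth above F in this key is Cb.
A seventh above F in this key is Eb.
Together with the bass F, this spells F half-diminished seventh in root position.

F, Ab, Cb, Eb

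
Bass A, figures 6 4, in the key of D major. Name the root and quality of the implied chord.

D major

The figures 6 4 indicate a triad in second inversion.
In second inversion the root lies a fourth above the bass: a fourth above A in D major is D.
The chord tones are A, D, F#, giving D major.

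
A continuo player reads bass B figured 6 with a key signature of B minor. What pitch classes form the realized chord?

B, D, G

The written figures 6 are shorthand for 6/3: the 3 is implied.
A third above B in this key is D.
A sixth above B in this key is G.
Together with the bass B, this spells G major in first inversion.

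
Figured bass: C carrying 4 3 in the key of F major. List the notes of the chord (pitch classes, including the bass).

The written figures 4 3 are shorthand for 6/4/3: the 6 is implied.
A third above C in this key is E.
A fourth above C in this key is F.
A sixth above C in this key is A.
Together with the bass C, this spells F major seventh in second inversion.

C, E, F, A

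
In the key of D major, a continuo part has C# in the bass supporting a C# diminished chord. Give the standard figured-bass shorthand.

C# is the root of C# diminished, so the chord is in root position.
A triad in root position is figured 5/3, conventionally abbreviated (no figures — root-position triad).

no figures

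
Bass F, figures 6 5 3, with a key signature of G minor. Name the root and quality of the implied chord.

D minor seventh

The figures 6 5 3 indicate a seventh chord in first inversion.
In first inversion the root lies a sixth above the bass: a sixth above F in G minor is D.
The chord tones are F, A, C, D, giving D minor seventh.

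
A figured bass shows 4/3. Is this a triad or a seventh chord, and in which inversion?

seventh chord, second inversion

4/3 is shorthand for 6/4/3.
Intervals of 6/4/3 above the bass form a seventh chord; the bass is the fifth, so this is second inversion.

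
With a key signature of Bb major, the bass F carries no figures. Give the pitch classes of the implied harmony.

F, A, C

An unfigured bass implies 5/3.
A third above F in this key is A.
A fifth above F in this key is C.
Together with the bass F, this spells F major in root position.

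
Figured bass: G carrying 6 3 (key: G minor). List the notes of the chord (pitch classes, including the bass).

A third above G in this key is Bb.
A sixth above G in this key is Eb.
Together with the bass G, this spells Eb major in first inversion.

G, Bb, Eb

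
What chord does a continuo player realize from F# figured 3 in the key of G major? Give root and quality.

F# diminished

The figures 3 indicate a triad in root position.
In root position the bass is the root, so the root is F#.
The chord tones are F#, A, C, giving F# diminished.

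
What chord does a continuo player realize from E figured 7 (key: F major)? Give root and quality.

E half-diminished seventh

The figures 7 indicate a seventh chord in root position.
In root position the bass is the root, so the root is E.
The chord tones are E, G, Bb, D, giving E half-diminished seventh.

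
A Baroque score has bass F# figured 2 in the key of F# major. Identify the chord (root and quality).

G# minor seventh

The figures 2 indicate a seventh chord in third inversion.
In third inversion the root lies a second above the bass: a second above F# in F# major is G#.
The chord tones are F#, G#, B, D#, giving G# minor seventh.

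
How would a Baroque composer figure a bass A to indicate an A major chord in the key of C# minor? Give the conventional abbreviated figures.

no figures

A is the root of A major, so the chord is in root position.
A triad in root position is figured 5/3, conventionally abbreviated (no figures — root-position triad).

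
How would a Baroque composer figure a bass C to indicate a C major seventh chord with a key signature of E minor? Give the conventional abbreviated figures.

C is the root of C major seventh, so the chord is in root position.
A seventh chord in root position is figured 7/5/3, conventionally abbreviated 7.

7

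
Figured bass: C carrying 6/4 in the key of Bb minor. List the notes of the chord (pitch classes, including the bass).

C, F, Ab

A fourth above C in this key is F.
A sixth above C in this key is Ab.
Together with the bass C, this spells F minor in second inversion.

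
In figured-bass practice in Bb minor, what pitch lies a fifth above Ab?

Counting 4 letter steps above Ab lands on E; in Bb minor, that letter is Eb.

Eb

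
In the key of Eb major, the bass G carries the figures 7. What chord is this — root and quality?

G minor seventh

The figures 7 indicate a seventh chord in root position.
In root position the bass is the root, so the root is G.
The chord tones are G, Bb, D, F, giving G minor seventh.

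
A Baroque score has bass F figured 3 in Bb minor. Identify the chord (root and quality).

The figures 3 indicate a triad in root position.
In root position the bass is the root, so the root is F.
The chord tones are F, Ab, C, giving F minor.

F minor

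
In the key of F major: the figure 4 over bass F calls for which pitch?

Bb

Counting 3 letter steps above F lands on B; in F major, that letter is Bb.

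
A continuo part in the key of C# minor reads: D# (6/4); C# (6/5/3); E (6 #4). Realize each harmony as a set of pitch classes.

D# (6/4): D#, G#, B.
C# (6/5/3): C#, E, G#, A.
E (6/#4): E, A#, C#.

D#, G#, B | C#, E, G#, A | E, A#, C#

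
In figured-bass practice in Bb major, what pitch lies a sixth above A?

Counting 5 letter steps above A lands on F; in Bb major, that letter is F.

F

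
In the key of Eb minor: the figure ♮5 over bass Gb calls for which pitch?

D

Counting 4 letter steps above Gb lands on D; in Eb minor, that letter is Db.
The ♮5 figure makes it natural, giving D.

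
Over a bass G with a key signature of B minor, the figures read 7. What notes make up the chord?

G, B, D, F#

The written figures 7 are shorthand for 7/5/3: the 5/3 are implied.
A third above G in this key is B.
A fifth above G in this key is D.
A seventh above G in this key is F#.
Together with the bass G, this spells G major seventh in root position.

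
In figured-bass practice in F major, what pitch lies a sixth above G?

E

Counting 5 letter steps above G lands on E; in F major, that letter is E.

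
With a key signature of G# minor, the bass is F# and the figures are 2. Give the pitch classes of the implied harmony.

The written figures 2 are shorthand for 6/4/2: the 6/4 are implied.
A second above F# in this key is G#.
A fourth above F# in this key is B.
A sixth above F# in this key is D#.
Together with the bass F#, this spells G# minor seventh in third inversion.

F#, G#, B, D#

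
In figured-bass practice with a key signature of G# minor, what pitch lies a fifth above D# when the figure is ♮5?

Counting 4 letter steps above D# lands on A; in G# minor, that letter is A#.
The ♮5 figure makes it natural, giving A.

A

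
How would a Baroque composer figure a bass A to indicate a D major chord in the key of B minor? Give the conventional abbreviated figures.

6/4

A is the fifth of D major, so the chord is in second inversion.
A triad in second inversion is figured 6/4, conventionally abbreviated 6/4.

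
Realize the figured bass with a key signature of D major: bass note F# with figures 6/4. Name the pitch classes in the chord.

A fourth above F# in this key is B.
A sixth above F# in this key is D.
Together with the bass F#, this spells B minor in second inversion.

F#, B, D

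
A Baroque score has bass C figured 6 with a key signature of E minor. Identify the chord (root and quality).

A minor

The figures 6 indicate a triad in first inversion.
In first inversion the root lies a sixth above the bass: a sixth above C in E minor is A.
The chord tones are C, E, A, giving A minor.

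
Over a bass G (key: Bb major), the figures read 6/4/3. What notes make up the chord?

A third above G in this key is Bb.
A fourth above G in this key is C.
A sixth above G in this key is Eb.
Together with the bass G, this spells C minor seventh in second inversion.

G, Bb, C, Eb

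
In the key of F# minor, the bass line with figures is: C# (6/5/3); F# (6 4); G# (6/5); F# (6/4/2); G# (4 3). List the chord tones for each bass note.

C#, E, G#, A | F#, B, D | G#, B, D, E | F#, G#, B, D | G#, B, C#, E

C# (6/5/3): C#, E, G#, A.
F# (6/4): F#, B, D.
G# (6/5/3): G#, B, D, E.
F# (6/4/2): F#, G#, B, D.
G# (6/4/3): G#, B, C#, E.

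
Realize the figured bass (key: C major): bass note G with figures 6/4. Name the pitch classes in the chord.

G, C, E

A fourth above G in this key is C.
A sixth above G in this key is E.
Together with the bass G, this spells C major in second inversion.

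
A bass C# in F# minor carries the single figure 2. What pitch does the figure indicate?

D

Counting 1 letter step above C# lands on D; in F# minor, that letter is D.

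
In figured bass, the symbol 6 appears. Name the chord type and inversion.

triad, first inversion

6 is shorthand for 6/3.
Intervals of 6/3 above the bass form a triad; the bass is the third, so this is first inversion.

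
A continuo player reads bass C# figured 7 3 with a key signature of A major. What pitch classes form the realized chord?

The written figures 7 3 are shorthand for 7/5/3: the 5 is implied.
A third above C# in this key is E.
A fifth above C# in this key is G#.
A seventh above C# in this key is B.
Together with the bass C#, this spells C# minor seventh in root position.

C#, E, G#, B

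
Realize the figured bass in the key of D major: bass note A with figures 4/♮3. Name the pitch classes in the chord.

A, C, D, F#

The written figures 4/♮3 are shorthand for 6/4/3: the 6 is implied.
A third above A in this key is C#, made natural (C) by the ♮ figure.
A fourth above A in this key is D.
A sixth above A in this key is F#.
Together with the bass A, this spells D dominant seventh in second inversion.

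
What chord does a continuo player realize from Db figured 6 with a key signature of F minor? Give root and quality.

The figures 6 indicate a triad in first inversion.
In first inversion the root lies a sixth above the bass: a sixth above Db in F minor is Bb.
The chord tones are Db, F, Bb, giving Bb minor.

Bb minor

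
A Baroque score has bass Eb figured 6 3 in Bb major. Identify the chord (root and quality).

The figures 6 3 indicate a triad in first inversion.
In first inversion the root lies a sixth above the bass: a sixth above Eb in Bb major is C.
The chord tones are Eb, G, C, giving C minor.

C minor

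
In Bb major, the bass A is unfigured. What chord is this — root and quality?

An unfigured bass indicates a triad in root position.
In root position the bass is the root, so the root is A.
The chord tones are A, C, Eb, giving A diminished.

A diminished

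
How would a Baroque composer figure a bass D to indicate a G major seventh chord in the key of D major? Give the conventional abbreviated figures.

4/3

D is the fifth of G major seventh, so the chord is in second inversion.
A seventh chord in second inversion is figured 6/4/3, conventionally abbreviated 4/3.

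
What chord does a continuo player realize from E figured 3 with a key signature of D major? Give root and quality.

The figures 3 indicate a triad in root position.
In root position the bass is the root, so the root is E.
The chord tones are E, G, B, giving E minor.

E minor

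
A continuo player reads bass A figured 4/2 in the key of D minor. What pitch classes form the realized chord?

A, Bb, D, F

The written figures 4/2 are shorthand for 6/4/2: the 6 is implied.
A second above A in this key is Bb.
A fourth above A in this key is D.
A sixth above A in this key is F.
Together with the bass A, this spells Bb major seventh in third inversion.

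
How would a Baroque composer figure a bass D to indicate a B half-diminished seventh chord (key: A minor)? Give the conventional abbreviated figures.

D is the third of B half-diminished seventh, so the chord is in first inversion.
A seventh chord in first inversion is figured 6/5/3, conventionally abbreviated 6/5.

6/5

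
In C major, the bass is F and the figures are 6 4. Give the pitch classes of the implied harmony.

A fourth above F in this key is B.
A sixth above F in this key is D.
Together with the bass F, this spells B diminished in second inversion.

F, B, D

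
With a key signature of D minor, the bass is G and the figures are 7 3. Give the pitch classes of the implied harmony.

The written figures 7 3 are shorthand for 7/5/3: the 5 is implied.
A third above G in this key is Bb.
A fifth above G in this key is D.
A seventh above G in this key is F.
Together with the bass G, this spells G minor seventh in root position.

G, Bb, D, F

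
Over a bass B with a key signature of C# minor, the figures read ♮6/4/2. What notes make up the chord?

B, C#, E, G

A second above B in this key is C#.
A fourth above B in this key is E.
A sixth above B in this key is G#, made natural (G) by the ♮ figure.
Together with the bass B, this spells C# half-diminished seventh in third inversion.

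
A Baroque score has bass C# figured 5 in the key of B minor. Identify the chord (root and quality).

The figures 5 indicate a triad in root position.
In root position the bass is the root, so the root is C#.
The chord tones are C#, E, G, giving C# diminished.

C# diminished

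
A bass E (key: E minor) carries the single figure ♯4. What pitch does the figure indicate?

A#

Counting 3 letter steps above E lands on A; in E minor, that letter is A.
The #4 figure raises it a semitone, giving A#.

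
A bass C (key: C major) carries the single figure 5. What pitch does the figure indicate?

Counting 4 letter steps above C lands on G; in C major, that letter is G.

G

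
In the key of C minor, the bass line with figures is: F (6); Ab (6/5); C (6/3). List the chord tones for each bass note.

F, Ab, D | Ab, C, Eb, F | C, Eb, Ab

F (6/3): F, Ab, D.
Ab (6/5/3): Ab, C, Eb, F.
C (6/3): C, Eb, Ab.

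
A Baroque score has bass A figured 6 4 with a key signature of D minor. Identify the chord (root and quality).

D minor

The figures 6 4 indicate a triad in second inversion.
In second inversion the root lies a fourth above the bass: a fourth above A in D minor is D.
The chord tones are A, D, F, giving D minor.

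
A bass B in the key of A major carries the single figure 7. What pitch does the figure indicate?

Counting 6 letter steps above B lands on A; in A major, that letter is A.

A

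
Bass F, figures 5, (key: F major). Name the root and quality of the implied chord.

The figures 5 indicate a triad in root position.
In root position the bass is the root, so the root is F.
The chord tones are F, A, C, giving F major.

F major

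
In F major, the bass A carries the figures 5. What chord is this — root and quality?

A minor

The figures 5 indicate a triad in root position.
In root position the bass is the root, so the root is A.
The chord tones are A, C, E, giving A minor.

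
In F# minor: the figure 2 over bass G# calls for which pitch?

Counting 1 letter step above G# lands on A; in F# minor, that letter is A.

A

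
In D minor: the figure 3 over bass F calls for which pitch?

A

Counting 2 letter steps above F lands on A; in D minor, that letter is A.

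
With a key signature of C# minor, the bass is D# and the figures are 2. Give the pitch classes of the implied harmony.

The written figures 2 are shorthand for 6/4/2: the 6/4 are implied.
A second above D# in this key is E.
A fourth above D# in this key is G#.
A sixth above D# in this key is B.
Together with the bass D#, this spells E major seventh in third inversion.

D#, E, G#, B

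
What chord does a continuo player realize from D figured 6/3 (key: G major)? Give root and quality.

B minor

The figures 6/3 indicate a triad in first inversion.
In first inversion the root lies a sixth above the bass: a sixth above D in G major is B.
The chord tones are D, F#, B, giving B minor.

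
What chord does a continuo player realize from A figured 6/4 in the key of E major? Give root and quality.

The figures 6/4 indicate a triad in second inversion.
In second inversion the root lies a fourth above the bass: a fourth above A in E major is D#.
The chord tones are A, D#, F#, giving D# diminished.

D# diminished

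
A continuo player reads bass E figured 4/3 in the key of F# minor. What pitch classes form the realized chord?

The written figures 4/3 are shorthand for 6/4/3: the 6 is implied.
A third above E in this key is G#.
A fourth above E in this key is A.
A sixth above E in this key is C#.
Together with the bass E, this spells A major seventh in second inversion.

E, G#, A, C#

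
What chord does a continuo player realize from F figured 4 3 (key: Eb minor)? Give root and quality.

The figures 4 3 indicate a seventh chord in second inversion.
In second inversion the root lies a fourth above the bass: a fourth above F in Eb minor is Bb.
The chord tones are F, Ab, Bb, Db, giving Bb minor seventh.

Bb minor seventh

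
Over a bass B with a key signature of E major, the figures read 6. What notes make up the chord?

B, D#, G#

The written figures 6 are shorthand for 6/3: the 3 is implied.
A third above B in this key is D#.
A sixth above B in this key is G#.
Together with the bass B, this spells G# minor in first inversion.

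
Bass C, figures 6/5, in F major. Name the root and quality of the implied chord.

A minor seventh

The figures 6/5 indicate a seventh chord in first inversion.
In first inversion the root lies a sixth above the bass: a sixth above C in F major is A.
The chord tones are C, E, G, A, giving A minor seventh.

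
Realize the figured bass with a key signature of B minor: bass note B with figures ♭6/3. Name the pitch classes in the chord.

B, D, Gb

A third above B in this key is D.
A sixth above B in this key is G, lowered to Gb by the flat.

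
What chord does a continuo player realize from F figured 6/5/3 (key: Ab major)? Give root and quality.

Db major seventh

The figures 6/5/3 indicate a seventh chord in first inversion.
In first inversion the root lies a sixth above the bass: a sixth above F in Ab major is Db.
The chord tones are F, Ab, C, Db, giving Db major seventh.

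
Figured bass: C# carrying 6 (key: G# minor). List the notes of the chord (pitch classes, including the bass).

The written figures 6 are shorthand for 6/3: the 3 is implied.
A third above C# in this key is E.
A sixth above C# in this key is A#.
Together with the bass C#, this spells A# diminished in first inversion.

C#, E, A#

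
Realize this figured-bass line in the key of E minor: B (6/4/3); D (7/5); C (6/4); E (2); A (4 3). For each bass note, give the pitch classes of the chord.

B (6/4/3): B, D, E, G.
D (7/5/3): D, F#, A, C.
C (6/4): C, F#, A.
E (6/4/2): E, F#, A, C.
A (6/4/3): A, C, D, F#.

B, D, E, G | D, F#, A, C | C, F#, A | E, F#, A, C | A, C, D, F#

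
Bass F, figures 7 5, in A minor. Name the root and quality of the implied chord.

The figures 7 5 indicate a seventh chord in root position.
In root position the bass is the root, so the root is F.
The chord tones are F, A, C, E, giving F major seventh.

F major seventh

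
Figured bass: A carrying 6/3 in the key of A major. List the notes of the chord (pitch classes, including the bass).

A third above A in this key is C#.
A sixth above A in this key is F#.
Together with the bass A, this spells F# minor in first inversion.

A, C#, F#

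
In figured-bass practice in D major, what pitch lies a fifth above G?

D

Counting 4 letter steps above G lands on D; in D major, that letter is D.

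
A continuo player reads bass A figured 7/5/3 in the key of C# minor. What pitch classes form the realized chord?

A third above A in this key is C#.
A fifth above A in this key is E.
A seventh above A in this key is G#.
Together with the bass A, this spells A major seventh in root position.

A, C#, E, G#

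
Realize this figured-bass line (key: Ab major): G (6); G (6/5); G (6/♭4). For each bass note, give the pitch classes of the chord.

G, Bb, Eb | G, Bb, Db, Eb | G, Cb, Eb

G (6/3): G, Bb, Eb.
G (6/5/3): G, Bb, Db, Eb.
G (6/b4): G, Cb, Eb.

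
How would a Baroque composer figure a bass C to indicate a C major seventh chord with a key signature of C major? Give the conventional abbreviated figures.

7

C is the root of C major seventh, so the chord is in root position.
A seventh chord in root position is figured 7/5/3, conventionally abbreviated 7.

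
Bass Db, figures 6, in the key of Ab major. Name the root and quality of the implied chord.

Bb minor

The figures 6 indicate a triad in first inversion.
In first inversion the root lies a sixth above the bass: a sixth above Db in Ab major is Bb.
The chord tones are Db, F, Bb, giving Bb minor.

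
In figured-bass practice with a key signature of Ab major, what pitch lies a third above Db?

F

Counting 2 letter steps above Db lands on F; in Ab major, that letter is F.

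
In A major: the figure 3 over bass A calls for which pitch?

C#

Counting 2 letter steps above A lands on C; in A major, that letter is C#.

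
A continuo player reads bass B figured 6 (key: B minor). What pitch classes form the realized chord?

The written figures 6 are shorthand for 6/3: the 3 is implied.
A third above B in this key is D.
A sixth above B in this key is G.
Together with the bass B, this spells G major in first inversion.

B, D, G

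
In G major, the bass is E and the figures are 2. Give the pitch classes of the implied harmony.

The written figures 2 are shorthand for 6/4/2: the 6/4 are implied.
A second above E in this key is F#.
A fourth above E in this key is A.
A sixth above E in this key is C.
Together with the bass E, this spells F# half-diminished seventh in third inversion.

E, F#, A, C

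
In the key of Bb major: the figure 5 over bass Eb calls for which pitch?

Bb

Counting 4 letter steps above Eb lands on B; in Bb major, that letter is Bb.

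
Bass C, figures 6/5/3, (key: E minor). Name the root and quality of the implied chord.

A minor seventh

The figures 6/5/3 indicate a seventh chord in first inversion.
In first inversion the root lies a sixth above the bass: a sixth above C in E minor is A.
The chord tones are C, E, G, A, giving A minor seventh.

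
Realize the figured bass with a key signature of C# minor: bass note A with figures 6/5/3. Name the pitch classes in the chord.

A, C#, E, F#

A third above A in this key is C#.
A fifth above A in this key is E.
A sixth above A in this key is F#.
Together with the bass A, this spells F# minor seventh in first inversion.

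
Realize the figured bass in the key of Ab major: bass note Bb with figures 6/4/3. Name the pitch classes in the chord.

Bb, Db, Eb, G

A third above Bb in this key is Db.
A fourth above Bb in this key is Eb.
A sixth above Bb in this key is G.
Together with the bass Bb, this spells Eb dominant seventh in second inversion.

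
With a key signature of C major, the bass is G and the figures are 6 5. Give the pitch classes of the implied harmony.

The written figures 6 5 are shorthand for 6/5/3: the 3 is implied.
A third above G in this key is B.
A fifth above G in this key is D.
A sixth above G in this key is E.
Together with the bass G, this spells E minor seventh in first inversion.

G, B, D, E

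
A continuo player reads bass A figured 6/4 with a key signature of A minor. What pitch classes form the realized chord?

A, D, F

A fourth above A in this key is D.
A sixth above A in this key is F.
Together with the bass A, this spells D minor in second inversion.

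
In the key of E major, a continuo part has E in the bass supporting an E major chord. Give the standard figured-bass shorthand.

E is the root of E major, so the chord is in root position.
A triad in root position is figured 5/3, conventionally abbreviated (no figures — root-position triad).

no figures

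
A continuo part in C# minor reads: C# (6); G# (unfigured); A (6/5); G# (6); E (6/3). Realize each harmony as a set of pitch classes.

C# (6/3): C#, E, A.
G# (5/3): G#, B, D#.
A (6/5/3): A, C#, E, F#.
G# (6/3): G#, B, E.
E (6/3): E, G#, C#.

C#, E, A | G#, B, D# | A, C#, E, F# | G#, B, E | E, G#, C#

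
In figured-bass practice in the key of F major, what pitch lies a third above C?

E

Counting 2 letter steps above C lands on E; in F major, that letter is E.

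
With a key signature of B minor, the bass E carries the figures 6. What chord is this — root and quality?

C# diminished

The figures 6 indicate a triad in first inversion.
In first inversion the root lies a sixth above the bass: a sixth above E in B minor is C#.
The chord tones are E, G, C#, giving C# diminished.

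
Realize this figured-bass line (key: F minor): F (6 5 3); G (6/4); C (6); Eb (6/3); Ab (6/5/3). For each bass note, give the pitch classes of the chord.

F (6/5/3): F, Ab, C, Db.
G (6/4): G, C, Eb.
C (6/3): C, Eb, Ab.
Eb (6/3): Eb, G, C.
Ab (6/5/3): Ab, C, Eb, F.

F, Ab, C, Db | G, C, Eb | C, Eb, Ab | Eb, G, C | Ab, C, Eb, F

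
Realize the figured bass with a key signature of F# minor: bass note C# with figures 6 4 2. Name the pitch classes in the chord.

C#, D, F#, A

A second above C# in this key is D.
A fourth above C# in this key is F#.
A sixth above C# in this key is A.
Together with the bass C#, this spells D major seventh in third inversion.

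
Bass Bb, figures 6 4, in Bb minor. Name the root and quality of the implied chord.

The figures 6 4 indicate a triad in second inversion.
In second inversion the root lies a fourth above the bass: a fourth above Bb in Bb minor is Eb.
The chord tones are Bb, Eb, Gb, giving Eb minor.

Eb minor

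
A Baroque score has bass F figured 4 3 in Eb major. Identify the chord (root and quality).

The figures 4 3 indicate a seventh chord in second inversion.
In second inversion the root lies a fourth above the bass: a fourth above F in Eb major is Bb.
The chord tones are F, Ab, Bb, D, giving Bb dominant seventh.

Bb dominant seventh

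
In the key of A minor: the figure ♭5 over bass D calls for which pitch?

Ab

Counting 4 letter steps above D lands on A; in A minor, that letter is A.
The b5 figure lowers it a semitone, giving Ab.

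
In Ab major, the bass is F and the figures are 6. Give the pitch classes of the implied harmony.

The written figures 6 are shorthand for 6/3: the 3 is implied.
A third above F in this key is Ab.
A sixth above F in this key is Db.
Together with the bass F, this spells Db major in first inversion.

F, Ab, Db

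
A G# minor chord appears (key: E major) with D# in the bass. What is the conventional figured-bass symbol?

D# is the fifth of G# minor, so the chord is in second inversion.
A triad in second inversion is figured 6/4, conventionally abbreviated 6/4.

6/4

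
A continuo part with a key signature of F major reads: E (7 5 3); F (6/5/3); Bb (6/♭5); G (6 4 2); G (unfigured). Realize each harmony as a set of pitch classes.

E, G, Bb, D | F, A, C, D | Bb, D, Fb, G | G, A, C, E | G, Bb, D

E (7/5/3): E, G, Bb, D.
F (6/5/3): F, A, C, D.
Bb (6/b5/3): Bb, D, Fb, G.
G (6/4/2): G, A, C, E.
G (5/3): G, Bb, D.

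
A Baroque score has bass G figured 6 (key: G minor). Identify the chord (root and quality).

Eb major

The figures 6 indicate a triad in first inversion.
In first inversion the root lies a sixth above the bass: a sixth above G in G minor is Eb.
The chord tones are G, Bb, Eb, giving Eb major.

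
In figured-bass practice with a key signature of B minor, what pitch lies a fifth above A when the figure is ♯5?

Counting 4 letter steps above A lands on E; in B minor, that letter is E.
The #5 figure raises it a semitone, giving E#.

E#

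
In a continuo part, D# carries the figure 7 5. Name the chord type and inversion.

seventh chord, root position

7 5 is shorthand for 7/5/3.
Intervals of 7/5/3 above the bass form a seventh chord; the bass is the root, so this is root position.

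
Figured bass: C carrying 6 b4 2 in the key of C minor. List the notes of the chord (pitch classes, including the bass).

A second above C in this key is D.
A fourth above C in this key is F, lowered to Fb by the flat.
A sixth above C in this key is Ab.

C, D, Fb, Ab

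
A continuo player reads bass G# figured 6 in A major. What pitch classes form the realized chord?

The written figures 6 are shorthand for 6/3: the 3 is implied.
A third above G# in this key is B.
A sixth above G# in this key is E.
Together with the bass G#, this spells E major in first inversion.

G#, B, E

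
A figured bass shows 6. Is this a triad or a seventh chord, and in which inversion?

triad, first inversion

6 is shorthand for 6/3.
Intervals of 6/3 above the bass form a triad; the bass is the third, so this is first inversion.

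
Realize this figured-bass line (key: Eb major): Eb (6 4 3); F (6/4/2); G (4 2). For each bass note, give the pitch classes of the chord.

Eb, G, Ab, C | F, G, Bb, D | G, Ab, C, Eb

Eb (6/4/3): Eb, G, Ab, C.
F (6/4/2): F, G, Bb, D.
G (6/4/2): G, Ab, C, Eb.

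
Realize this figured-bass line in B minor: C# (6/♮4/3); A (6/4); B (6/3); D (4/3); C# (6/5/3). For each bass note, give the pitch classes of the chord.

C#, E, F, A | A, D, F# | B, D, G | D, F#, G, B | C#, E, G, A

C# (6/♮4/3): C#, E, F, A.
A (6/4): A, D, F#.
B (6/3): B, D, G.
D (6/4/3): D, F#, G, B.
C# (6/5/3): C#, E, G, A.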